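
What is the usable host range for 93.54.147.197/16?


Network: 93.54.0.0
Broadcast: 93.54.255.255
First usable = network + 1
Last usable = broadcast - 1
Range: 93.54.0.1 to 93.54.255.254


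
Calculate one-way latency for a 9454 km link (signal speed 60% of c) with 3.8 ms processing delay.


Speed = 0.6 * 3e5 km/s = 180000 km/s
Propagation delay = 9454 / 180000 = 0.0525 s = 52.5222 ms
Processing delay = 3.8 ms
Total one-way latency = 56.3222 ms


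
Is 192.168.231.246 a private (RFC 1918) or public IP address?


RFC 1918 private ranges:
  10.0.0.0/8 (10.0.0.0 - 10.255.255.255)
  172.16.0.0/12 (172.16.0.0 - 172.31.255.255)
  192.168.0.0/16 (192.168.0.0 - 192.168.255.255)
Private (in 192.168.0.0/16)


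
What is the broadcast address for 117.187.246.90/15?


Network: 117.186.0.0/15
Host bits = 17
Set all host bits to 1:
Broadcast: 117.187.255.255


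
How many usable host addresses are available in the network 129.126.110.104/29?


Host bits = 32 - 29 = 3
Total addresses = 2^3 = 8
Usable = total - 2 (network and broadcast)
Usable hosts: 6


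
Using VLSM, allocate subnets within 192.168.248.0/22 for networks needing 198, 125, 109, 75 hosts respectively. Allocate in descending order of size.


198 hosts -> /24 (254 usable): 192.168.248.0/24
125 hosts -> /25 (126 usable): 192.168.249.0/25
109 hosts -> /25 (126 usable): 192.168.249.128/25
75 hosts -> /25 (126 usable): 192.168.250.0/25
Allocation: 192.168.248.0/24 (198 hosts, 254 usable); 192.168.249.0/25 (125 hosts, 126 usable); 192.168.249.128/25 (109 hosts, 126 usable); 192.168.250.0/25 (75 hosts, 126 usable)


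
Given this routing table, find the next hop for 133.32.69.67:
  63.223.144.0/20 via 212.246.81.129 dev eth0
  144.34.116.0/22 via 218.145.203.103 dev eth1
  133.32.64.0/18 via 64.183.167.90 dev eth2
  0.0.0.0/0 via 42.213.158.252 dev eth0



Longest prefix match for 133.32.69.67:
  /20 63.223.144.0: no
  /22 144.34.116.0: no
  /18 133.32.64.0: MATCH
  /0 0.0.0.0: MATCH
Selected: next-hop 64.183.167.90 via eth2 (matched /18)


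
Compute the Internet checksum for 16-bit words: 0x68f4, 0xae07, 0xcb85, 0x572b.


Sum all words (with carry folding):
+ 0x68f4 = 0x68f4
+ 0xae07 = 0x16fc
+ 0xcb85 = 0xe281
+ 0x572b = 0x39ad
One's complement: ~0x39ad
Checksum = 0xc652


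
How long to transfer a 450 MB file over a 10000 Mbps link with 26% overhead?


Effective throughput = 10000 * (1 - 26/100) = 7400 Mbps
File size in Mb = 450 * 8 = 3600 Mb
Time = 3600 / 7400
Time = 0.4865 seconds


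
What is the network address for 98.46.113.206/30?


IP:   01100010.00101110.01110001.11001110
Mask: 11111111.11111111.11111111.11111100
AND operation:
Net:  01100010.00101110.01110001.11001100
Network: 98.46.113.204/30


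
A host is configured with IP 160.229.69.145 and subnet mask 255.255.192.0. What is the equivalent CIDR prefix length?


Binary: 11111111.11111111.11000000.00000000
Count leading 1s
Prefix: /18


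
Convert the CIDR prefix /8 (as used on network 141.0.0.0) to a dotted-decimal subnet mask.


/8 means 8 network bits, 24 host bits
Binary: 11111111000000000000000000000000
Mask: 255.0.0.0


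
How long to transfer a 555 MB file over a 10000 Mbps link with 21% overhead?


Effective throughput = 10000 * (1 - 21/100) = 7900 Mbps
File size in Mb = 555 * 8 = 4440 Mb
Time = 4440 / 7900
Time = 0.562 seconds


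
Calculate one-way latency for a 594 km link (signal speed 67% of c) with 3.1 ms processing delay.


Speed = 0.67 * 3e5 km/s = 201000 km/s
Propagation delay = 594 / 201000 = 0.003 s = 2.9552 ms
Processing delay = 3.1 ms
Total one-way latency = 6.0552 ms


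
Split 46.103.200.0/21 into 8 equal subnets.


New prefix = 21 + 3 = 24
Each subnet has 256 addresses
  46.103.200.0/24
  46.103.201.0/24
  46.103.202.0/24
  46.103.203.0/24
  46.103.204.0/24
  46.103.205.0/24
  46.103.206.0/24
  46.103.207.0/24
Subnets: 46.103.200.0/24, 46.103.201.0/24, 46.103.202.0/24, 46.103.203.0/24, 46.103.204.0/24, 46.103.205.0/24, 46.103.206.0/24, 46.103.207.0/24


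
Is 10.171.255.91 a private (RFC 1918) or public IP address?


RFC 1918 private ranges:
  10.0.0.0/8 (10.0.0.0 - 10.255.255.255)
  172.16.0.0/12 (172.16.0.0 - 172.31.255.255)
  192.168.0.0/16 (192.168.0.0 - 192.168.255.255)
Private (in 10.0.0.0/8)


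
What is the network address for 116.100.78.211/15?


IP:   01110100.01100100.01001110.11010011
Mask: 11111111.11111110.00000000.00000000
AND operation:
Net:  01110100.01100100.00000000.00000000
Network: 116.100.0.0/15


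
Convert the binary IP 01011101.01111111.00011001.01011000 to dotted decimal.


01011101 = 93
01111111 = 127
00011001 = 25
01011000 = 88
IP: 93.127.25.88


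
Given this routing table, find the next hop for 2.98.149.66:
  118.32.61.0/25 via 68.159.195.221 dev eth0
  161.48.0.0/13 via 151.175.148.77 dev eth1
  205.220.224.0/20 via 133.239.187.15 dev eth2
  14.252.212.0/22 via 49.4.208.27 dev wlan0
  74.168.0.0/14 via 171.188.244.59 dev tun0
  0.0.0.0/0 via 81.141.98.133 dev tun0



Longest prefix match for 2.98.149.66:
  /25 118.32.61.0: no
  /13 161.48.0.0: no
  /20 205.220.224.0: no
  /22 14.252.212.0: no
  /14 74.168.0.0: no
  /0 0.0.0.0: MATCH
Selected: next-hop 81.141.98.133 via tun0 (matched /0)


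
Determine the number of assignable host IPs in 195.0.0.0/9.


Host bits = 32 - 9 = 23
Total addresses = 2^23 = 8388608
Usable = total - 2 (network and broadcast)
Usable hosts: 8388606


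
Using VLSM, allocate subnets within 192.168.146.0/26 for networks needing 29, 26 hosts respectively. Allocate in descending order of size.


29 hosts -> /27 (30 usable): 192.168.146.0/27
26 hosts -> /27 (30 usable): 192.168.146.32/27
Allocation: 192.168.146.0/27 (29 hosts, 30 usable); 192.168.146.32/27 (26 hosts, 30 usable)


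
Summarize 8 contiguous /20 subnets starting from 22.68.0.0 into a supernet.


Original prefix: /20
Number of subnets: 8 = 2^3
New prefix = 20 - 3 = 17
Supernet: 22.68.0.0/17


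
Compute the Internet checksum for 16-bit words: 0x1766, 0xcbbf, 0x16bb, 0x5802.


Sum all words (with carry folding):
+ 0x1766 = 0x1766
+ 0xcbbf = 0xe325
+ 0x16bb = 0xf9e0
+ 0x5802 = 0x51e3
One's complement: ~0x51e3
Checksum = 0xae1c


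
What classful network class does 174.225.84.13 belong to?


First octet: 174
Binary: 10101110
10xxxxxx -> Class B (128-191)
Class B, default mask 255.255.0.0 (/16)


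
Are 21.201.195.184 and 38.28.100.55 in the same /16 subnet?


Mask: 255.255.0.0
21.201.195.184 AND mask = 21.201.0.0
38.28.100.55 AND mask = 38.28.0.0
No, different subnets (21.201.0.0 vs 38.28.0.0)


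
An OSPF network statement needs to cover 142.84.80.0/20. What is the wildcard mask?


Subnet mask: 255.255.240.0
Wildcard = 255.255.255.255 - subnet mask
255 - 255 = 0
255 - 255 = 0
255 - 240 = 15
255 - 0 = 255
Wildcard: 0.0.15.255


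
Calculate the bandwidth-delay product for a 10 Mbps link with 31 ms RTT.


BDP = bandwidth * RTT
= 10 Mbps * 31 ms
= 10 * 1e6 * 31 / 1000 bits
= 310000 bits
= 38750 bytes
= 37.8418 KB
BDP = 310000 bits (38750 bytes)


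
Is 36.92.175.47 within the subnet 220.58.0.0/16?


Subnet network: 220.58.0.0
Test IP AND mask: 36.92.0.0
No, 36.92.175.47 is not in 220.58.0.0/16


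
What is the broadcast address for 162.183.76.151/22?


Network: 162.183.76.0/22
Host bits = 10
Set all host bits to 1:
Broadcast: 162.183.79.255


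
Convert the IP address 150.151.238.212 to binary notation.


150 = 10010110
151 = 10010111
238 = 11101110
212 = 11010100
Binary: 10010110.10010111.11101110.11010100


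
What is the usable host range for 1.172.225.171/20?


Network: 1.172.224.0
Broadcast: 1.172.239.255
First usable = network + 1
Last usable = broadcast - 1
Range: 1.172.224.1 to 1.172.239.254


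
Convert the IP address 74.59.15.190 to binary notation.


74 = 01001010
59 = 00111011
15 = 00001111
190 = 10111110
Binary: 01001010.00111011.00001111.10111110


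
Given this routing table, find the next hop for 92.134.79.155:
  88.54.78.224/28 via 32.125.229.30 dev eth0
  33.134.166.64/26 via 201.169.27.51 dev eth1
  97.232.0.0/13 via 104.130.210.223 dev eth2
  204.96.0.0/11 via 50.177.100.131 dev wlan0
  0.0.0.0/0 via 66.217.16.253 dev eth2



Longest prefix match for 92.134.79.155:
  /28 88.54.78.224: no
  /26 33.134.166.64: no
  /13 97.232.0.0: no
  /11 204.96.0.0: no
  /0 0.0.0.0: MATCH
Selected: next-hop 66.217.16.253 via eth2 (matched /0)


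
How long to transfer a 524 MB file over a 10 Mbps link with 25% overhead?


Effective throughput = 10 * (1 - 25/100) = 7.5 Mbps
File size in Mb = 524 * 8 = 4192 Mb
Time = 4192 / 7.5
Time = 558.9333 seconds


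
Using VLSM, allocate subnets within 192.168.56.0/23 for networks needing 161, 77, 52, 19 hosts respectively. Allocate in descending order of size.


161 hosts -> /24 (254 usable): 192.168.56.0/24
77 hosts -> /25 (126 usable): 192.168.57.0/25
52 hosts -> /26 (62 usable): 192.168.57.128/26
19 hosts -> /27 (30 usable): 192.168.57.192/27
Allocation: 192.168.56.0/24 (161 hosts, 254 usable); 192.168.57.0/25 (77 hosts, 126 usable); 192.168.57.128/26 (52 hosts, 62 usable); 192.168.57.192/27 (19 hosts, 30 usable)


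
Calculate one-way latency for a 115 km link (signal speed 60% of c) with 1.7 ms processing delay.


Speed = 0.6 * 3e5 km/s = 180000 km/s
Propagation delay = 115 / 180000 = 0.0006 s = 0.6389 ms
Processing delay = 1.7 ms
Total one-way latency = 2.3389 ms


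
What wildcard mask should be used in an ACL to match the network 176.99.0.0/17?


Subnet mask: 255.255.128.0
Wildcard = 255.255.255.255 - subnet mask
255 - 255 = 0
255 - 255 = 0
255 - 128 = 127
255 - 0 = 255
Wildcard: 0.0.127.255


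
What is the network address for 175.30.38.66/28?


IP:   10101111.00011110.00100110.01000010
Mask: 11111111.11111111.11111111.11110000
AND operation:
Net:  10101111.00011110.00100110.01000000
Network: 175.30.38.64/28


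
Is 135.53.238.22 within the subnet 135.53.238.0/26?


Subnet network: 135.53.238.0
Test IP AND mask: 135.53.238.0
Yes, 135.53.238.22 is in 135.53.238.0/26


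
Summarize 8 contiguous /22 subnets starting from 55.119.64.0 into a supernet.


Original prefix: /22
Number of subnets: 8 = 2^3
New prefix = 22 - 3 = 19
Supernet: 55.119.64.0/19


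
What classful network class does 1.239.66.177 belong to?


First octet: 1
Binary: 00000001
0xxxxxxx -> Class A (1-126)
Class A, default mask 255.0.0.0 (/8)


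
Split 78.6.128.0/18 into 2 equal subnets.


New prefix = 18 + 1 = 19
Each subnet has 8192 addresses
  78.6.128.0/19
  78.6.160.0/19
Subnets: 78.6.128.0/19, 78.6.160.0/19


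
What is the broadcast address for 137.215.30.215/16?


Network: 137.215.0.0/16
Host bits = 16
Set all host bits to 1:
Broadcast: 137.215.255.255


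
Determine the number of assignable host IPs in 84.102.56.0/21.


Host bits = 32 - 21 = 11
Total addresses = 2^11 = 2048
Usable = total - 2 (network and broadcast)
Usable hosts: 2046


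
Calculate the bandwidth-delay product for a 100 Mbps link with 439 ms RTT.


BDP = bandwidth * RTT
= 100 Mbps * 439 ms
= 100 * 1e6 * 439 / 1000 bits
= 43900000 bits
= 5487500 bytes
= 5358.8867 KB
BDP = 43900000 bits (5487500 bytes)


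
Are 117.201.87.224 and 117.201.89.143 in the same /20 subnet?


Mask: 255.255.240.0
117.201.87.224 AND mask = 117.201.80.0
117.201.89.143 AND mask = 117.201.80.0
Yes, same subnet (117.201.80.0)


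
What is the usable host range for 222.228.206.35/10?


Network: 222.192.0.0
Broadcast: 222.255.255.255
First usable = network + 1
Last usable = broadcast - 1
Range: 222.192.0.1 to 222.255.255.254


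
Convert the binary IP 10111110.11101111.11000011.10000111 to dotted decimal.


10111110 = 190
11101111 = 239
11000011 = 195
10000111 = 135
IP: 190.239.195.135


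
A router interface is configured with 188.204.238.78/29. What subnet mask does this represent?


/29 means 29 network bits, 3 host bits
Binary: 11111111111111111111111111111000
Mask: 255.255.255.248


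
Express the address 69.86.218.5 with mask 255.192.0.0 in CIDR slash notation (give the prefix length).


Binary: 11111111.11000000.00000000.00000000
Count leading 1s
Prefix: /10


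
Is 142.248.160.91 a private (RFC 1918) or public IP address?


RFC 1918 private ranges:
  10.0.0.0/8 (10.0.0.0 - 10.255.255.255)
  172.16.0.0/12 (172.16.0.0 - 172.31.255.255)
  192.168.0.0/16 (192.168.0.0 - 192.168.255.255)
Public (not in any RFC 1918 range)


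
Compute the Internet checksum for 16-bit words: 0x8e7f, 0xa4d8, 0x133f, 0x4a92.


Sum all words (with carry folding):
+ 0x8e7f = 0x8e7f
+ 0xa4d8 = 0x3358
+ 0x133f = 0x4697
+ 0x4a92 = 0x9129
One's complement: ~0x9129
Checksum = 0x6ed6


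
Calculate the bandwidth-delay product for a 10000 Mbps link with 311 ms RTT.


BDP = bandwidth * RTT
= 10000 Mbps * 311 ms
= 10000 * 1e6 * 311 / 1000 bits
= 3110000000 bits
= 388750000 bytes
= 379638.6719 KB
BDP = 3110000000 bits (388750000 bytes)


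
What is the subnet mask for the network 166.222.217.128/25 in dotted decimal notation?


/25 means 25 network bits, 7 host bits
Binary: 11111111111111111111111110000000
Mask: 255.255.255.128


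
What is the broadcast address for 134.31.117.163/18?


Network: 134.31.64.0/18
Host bits = 14
Set all host bits to 1:
Broadcast: 134.31.127.255


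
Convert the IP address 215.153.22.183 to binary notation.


215 = 11010111
153 = 10011001
22 = 00010110
183 = 10110111
Binary: 11010111.10011001.00010110.10110111


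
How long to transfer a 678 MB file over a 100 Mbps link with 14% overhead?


Effective throughput = 100 * (1 - 14/100) = 86 Mbps
File size in Mb = 678 * 8 = 5424 Mb
Time = 5424 / 86
Time = 63.0698 seconds


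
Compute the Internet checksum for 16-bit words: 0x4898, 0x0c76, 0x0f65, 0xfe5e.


Sum all words (with carry folding):
+ 0x4898 = 0x4898
+ 0x0c76 = 0x550e
+ 0x0f65 = 0x6473
+ 0xfe5e = 0x62d2
One's complement: ~0x62d2
Checksum = 0x9d2d


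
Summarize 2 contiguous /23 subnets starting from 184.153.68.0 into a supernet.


Original prefix: /23
Number of subnets: 2 = 2^1
New prefix = 23 - 1 = 22
Supernet: 184.153.68.0/22


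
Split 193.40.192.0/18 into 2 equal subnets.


New prefix = 18 + 1 = 19
Each subnet has 8192 addresses
  193.40.192.0/19
  193.40.224.0/19
Subnets: 193.40.192.0/19, 193.40.224.0/19


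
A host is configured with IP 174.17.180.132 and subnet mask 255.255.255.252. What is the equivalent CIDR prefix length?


Binary: 11111111.11111111.11111111.11111100
Count leading 1s
Prefix: /30


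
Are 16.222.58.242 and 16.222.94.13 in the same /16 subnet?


Mask: 255.255.0.0
16.222.58.242 AND mask = 16.222.0.0
16.222.94.13 AND mask = 16.222.0.0
Yes, same subnet (16.222.0.0)


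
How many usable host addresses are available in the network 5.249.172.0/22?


Host bits = 32 - 22 = 10
Total addresses = 2^10 = 1024
Usable = total - 2 (network and broadcast)
Usable hosts: 1022


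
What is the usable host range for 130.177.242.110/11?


Network: 130.160.0.0
Broadcast: 130.191.255.255
First usable = network + 1
Last usable = broadcast - 1
Range: 130.160.0.1 to 130.191.255.254


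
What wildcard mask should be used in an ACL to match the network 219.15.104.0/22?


Subnet mask: 255.255.252.0
Wildcard = 255.255.255.255 - subnet mask
255 - 255 = 0
255 - 255 = 0
255 - 252 = 3
255 - 0 = 255
Wildcard: 0.0.3.255


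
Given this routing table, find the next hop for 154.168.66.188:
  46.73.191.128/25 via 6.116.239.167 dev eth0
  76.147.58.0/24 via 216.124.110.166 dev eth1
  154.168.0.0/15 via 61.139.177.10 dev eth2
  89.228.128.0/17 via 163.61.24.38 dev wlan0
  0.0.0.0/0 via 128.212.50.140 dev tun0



Longest prefix match for 154.168.66.188:
  /25 46.73.191.128: no
  /24 76.147.58.0: no
  /15 154.168.0.0: MATCH
  /17 89.228.128.0: no
  /0 0.0.0.0: MATCH
Selected: next-hop 61.139.177.10 via eth2 (matched /15)


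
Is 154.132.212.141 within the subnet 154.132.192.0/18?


Subnet network: 154.132.192.0
Test IP AND mask: 154.132.192.0
Yes, 154.132.212.141 is in 154.132.192.0/18


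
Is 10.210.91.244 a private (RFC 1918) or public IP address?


RFC 1918 private ranges:
  10.0.0.0/8 (10.0.0.0 - 10.255.255.255)
  172.16.0.0/12 (172.16.0.0 - 172.31.255.255)
  192.168.0.0/16 (192.168.0.0 - 192.168.255.255)
Private (in 10.0.0.0/8)


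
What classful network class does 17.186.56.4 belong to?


First octet: 17
Binary: 00010001
0xxxxxxx -> Class A (1-126)
Class A, default mask 255.0.0.0 (/8)


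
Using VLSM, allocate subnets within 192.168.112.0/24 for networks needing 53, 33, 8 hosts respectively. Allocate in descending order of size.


53 hosts -> /26 (62 usable): 192.168.112.0/26
33 hosts -> /26 (62 usable): 192.168.112.64/26
8 hosts -> /28 (14 usable): 192.168.112.128/28
Allocation: 192.168.112.0/26 (53 hosts, 62 usable); 192.168.112.64/26 (33 hosts, 62 usable); 192.168.112.128/28 (8 hosts, 14 usable)


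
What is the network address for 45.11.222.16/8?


IP:   00101101.00001011.11011110.00010000
Mask: 11111111.00000000.00000000.00000000
AND operation:
Net:  00101101.00000000.00000000.00000000
Network: 45.0.0.0/8


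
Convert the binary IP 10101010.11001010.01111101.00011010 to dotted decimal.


10101010 = 170
11001010 = 202
01111101 = 125
00011010 = 26
IP: 170.202.125.26


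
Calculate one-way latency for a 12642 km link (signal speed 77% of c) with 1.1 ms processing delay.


Speed = 0.77 * 3e5 km/s = 231000 km/s
Propagation delay = 12642 / 231000 = 0.0547 s = 54.7273 ms
Processing delay = 1.1 ms
Total one-way latency = 55.8273 ms


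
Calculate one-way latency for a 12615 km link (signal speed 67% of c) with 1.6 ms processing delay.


Speed = 0.67 * 3e5 km/s = 201000 km/s
Propagation delay = 12615 / 201000 = 0.0628 s = 62.7612 ms
Processing delay = 1.6 ms
Total one-way latency = 64.3612 ms


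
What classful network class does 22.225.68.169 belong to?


First octet: 22
Binary: 00010110
0xxxxxxx -> Class A (1-126)
Class A, default mask 255.0.0.0 (/8)


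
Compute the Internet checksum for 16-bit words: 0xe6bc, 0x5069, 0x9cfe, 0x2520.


Sum all words (with carry folding):
+ 0xe6bc = 0xe6bc
+ 0x5069 = 0x3726
+ 0x9cfe = 0xd424
+ 0x2520 = 0xf944
One's complement: ~0xf944
Checksum = 0x06bb


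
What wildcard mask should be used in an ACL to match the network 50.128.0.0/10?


Subnet mask: 255.192.0.0
Wildcard = 255.255.255.255 - subnet mask
255 - 255 = 0
255 - 192 = 63
255 - 0 = 255
255 - 0 = 255
Wildcard: 0.63.255.255


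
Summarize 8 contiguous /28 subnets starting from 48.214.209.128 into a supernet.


Original prefix: /28
Number of subnets: 8 = 2^3
New prefix = 28 - 3 = 25
Supernet: 48.214.209.128/25


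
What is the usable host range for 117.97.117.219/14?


Network: 117.96.0.0
Broadcast: 117.99.255.255
First usable = network + 1
Last usable = broadcast - 1
Range: 117.96.0.1 to 117.99.255.254


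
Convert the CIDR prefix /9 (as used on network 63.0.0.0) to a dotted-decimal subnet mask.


/9 means 9 network bits, 23 host bits
Binary: 11111111100000000000000000000000
Mask: 255.128.0.0


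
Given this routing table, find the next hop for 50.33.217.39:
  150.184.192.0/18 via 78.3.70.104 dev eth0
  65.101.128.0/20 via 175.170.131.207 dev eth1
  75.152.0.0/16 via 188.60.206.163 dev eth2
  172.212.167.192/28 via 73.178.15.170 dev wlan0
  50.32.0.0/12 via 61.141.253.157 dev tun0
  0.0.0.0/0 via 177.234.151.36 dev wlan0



Longest prefix match for 50.33.217.39:
  /18 150.184.192.0: no
  /20 65.101.128.0: no
  /16 75.152.0.0: no
  /28 172.212.167.192: no
  /12 50.32.0.0: MATCH
  /0 0.0.0.0: MATCH
Selected: next-hop 61.141.253.157 via tun0 (matched /12)


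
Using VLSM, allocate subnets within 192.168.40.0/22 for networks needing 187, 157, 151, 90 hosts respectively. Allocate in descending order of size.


187 hosts -> /24 (254 usable): 192.168.40.0/24
157 hosts -> /24 (254 usable): 192.168.41.0/24
151 hosts -> /24 (254 usable): 192.168.42.0/24
90 hosts -> /25 (126 usable): 192.168.43.0/25
Allocation: 192.168.40.0/24 (187 hosts, 254 usable); 192.168.41.0/24 (157 hosts, 254 usable); 192.168.42.0/24 (151 hosts, 254 usable); 192.168.43.0/25 (90 hosts, 126 usable)


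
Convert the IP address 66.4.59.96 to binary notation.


66 = 01000010
4 = 00000100
59 = 00111011
96 = 01100000
Binary: 01000010.00000100.00111011.01100000


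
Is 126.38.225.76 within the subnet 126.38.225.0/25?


Subnet network: 126.38.225.0
Test IP AND mask: 126.38.225.0
Yes, 126.38.225.76 is in 126.38.225.0/25


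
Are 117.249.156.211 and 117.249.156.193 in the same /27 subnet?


Mask: 255.255.255.224
117.249.156.211 AND mask = 117.249.156.192
117.249.156.193 AND mask = 117.249.156.192
Yes, same subnet (117.249.156.192)


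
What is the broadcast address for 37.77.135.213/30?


Network: 37.77.135.212/30
Host bits = 2
Set all host bits to 1:
Broadcast: 37.77.135.215


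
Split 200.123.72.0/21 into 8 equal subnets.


New prefix = 21 + 3 = 24
Each subnet has 256 addresses
  200.123.72.0/24
  200.123.73.0/24
  200.123.74.0/24
  200.123.75.0/24
  200.123.76.0/24
  200.123.77.0/24
  200.123.78.0/24
  200.123.79.0/24
Subnets: 200.123.72.0/24, 200.123.73.0/24, 200.123.74.0/24, 200.123.75.0/24, 200.123.76.0/24, 200.123.77.0/24, 200.123.78.0/24, 200.123.79.0/24


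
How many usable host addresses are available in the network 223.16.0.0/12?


Host bits = 32 - 12 = 20
Total addresses = 2^20 = 1048576
Usable = total - 2 (network and broadcast)
Usable hosts: 1048574


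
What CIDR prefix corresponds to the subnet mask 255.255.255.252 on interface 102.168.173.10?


Binary: 11111111.11111111.11111111.11111100
Count leading 1s
Prefix: /30


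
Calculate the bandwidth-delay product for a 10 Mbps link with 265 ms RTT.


BDP = bandwidth * RTT
= 10 Mbps * 265 ms
= 10 * 1e6 * 265 / 1000 bits
= 2650000 bits
= 331250 bytes
= 323.4863 KB
BDP = 2650000 bits (331250 bytes)


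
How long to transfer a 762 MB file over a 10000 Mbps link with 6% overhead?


Effective throughput = 10000 * (1 - 6/100) = 9400 Mbps
File size in Mb = 762 * 8 = 6096 Mb
Time = 6096 / 9400
Time = 0.6485 seconds


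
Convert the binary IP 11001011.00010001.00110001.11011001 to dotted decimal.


11001011 = 203
00010001 = 17
00110001 = 49
11011001 = 217
IP: 203.17.49.217


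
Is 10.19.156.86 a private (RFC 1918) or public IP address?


RFC 1918 private ranges:
  10.0.0.0/8 (10.0.0.0 - 10.255.255.255)
  172.16.0.0/12 (172.16.0.0 - 172.31.255.255)
  192.168.0.0/16 (192.168.0.0 - 192.168.255.255)
Private (in 10.0.0.0/8)


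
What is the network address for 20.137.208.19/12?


IP:   00010100.10001001.11010000.00010011
Mask: 11111111.11110000.00000000.00000000
AND operation:
Net:  00010100.10000000.00000000.00000000
Network: 20.128.0.0/12


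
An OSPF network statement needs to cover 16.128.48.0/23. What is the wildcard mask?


Subnet mask: 255.255.254.0
Wildcard = 255.255.255.255 - subnet mask
255 - 255 = 0
255 - 255 = 0
255 - 254 = 1
255 - 0 = 255
Wildcard: 0.0.1.255


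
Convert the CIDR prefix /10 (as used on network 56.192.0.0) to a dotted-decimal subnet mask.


/10 means 10 network bits, 22 host bits
Binary: 11111111110000000000000000000000
Mask: 255.192.0.0


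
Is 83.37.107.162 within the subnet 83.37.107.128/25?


Subnet network: 83.37.107.128
Test IP AND mask: 83.37.107.128
Yes, 83.37.107.162 is in 83.37.107.128/25


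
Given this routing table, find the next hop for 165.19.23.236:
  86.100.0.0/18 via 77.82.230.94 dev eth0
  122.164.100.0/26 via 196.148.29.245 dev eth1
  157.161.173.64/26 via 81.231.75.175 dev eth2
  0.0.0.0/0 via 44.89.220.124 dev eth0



Longest prefix match for 165.19.23.236:
  /18 86.100.0.0: no
  /26 122.164.100.0: no
  /26 157.161.173.64: no
  /0 0.0.0.0: MATCH
Selected: next-hop 44.89.220.124 via eth0 (matched /0)


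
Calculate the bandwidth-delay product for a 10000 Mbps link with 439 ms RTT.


BDP = bandwidth * RTT
= 10000 Mbps * 439 ms
= 10000 * 1e6 * 439 / 1000 bits
= 4390000000 bits
= 548750000 bytes
= 535888.6719 KB
BDP = 4390000000 bits (548750000 bytes)


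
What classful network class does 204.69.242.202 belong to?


First octet: 204
Binary: 11001100
110xxxxx -> Class C (192-223)
Class C, default mask 255.255.255.0 (/24)


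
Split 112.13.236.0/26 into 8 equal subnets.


New prefix = 26 + 3 = 29
Each subnet has 8 addresses
  112.13.236.0/29
  112.13.236.8/29
  112.13.236.16/29
  112.13.236.24/29
  112.13.236.32/29
  112.13.236.40/29
  112.13.236.48/29
  112.13.236.56/29
Subnets: 112.13.236.0/29, 112.13.236.8/29, 112.13.236.16/29, 112.13.236.24/29, 112.13.236.32/29, 112.13.236.40/29, 112.13.236.48/29, 112.13.236.56/29


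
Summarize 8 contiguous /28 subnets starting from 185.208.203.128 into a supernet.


Original prefix: /28
Number of subnets: 8 = 2^3
New prefix = 28 - 3 = 25
Supernet: 185.208.203.128/25


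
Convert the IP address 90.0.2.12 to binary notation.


90 = 01011010
0 = 00000000
2 = 00000010
12 = 00001100
Binary: 01011010.00000000.00000010.00001100


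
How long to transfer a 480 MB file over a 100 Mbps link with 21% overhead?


Effective throughput = 100 * (1 - 21/100) = 79 Mbps
File size in Mb = 480 * 8 = 3840 Mb
Time = 3840 / 79
Time = 48.6076 seconds


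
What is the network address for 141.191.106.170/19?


IP:   10001101.10111111.01101010.10101010
Mask: 11111111.11111111.11100000.00000000
AND operation:
Net:  10001101.10111111.01100000.00000000
Network: 141.191.96.0/19


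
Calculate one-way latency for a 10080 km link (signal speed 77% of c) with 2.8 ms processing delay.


Speed = 0.77 * 3e5 km/s = 231000 km/s
Propagation delay = 10080 / 231000 = 0.0436 s = 43.6364 ms
Processing delay = 2.8 ms
Total one-way latency = 46.4364 ms


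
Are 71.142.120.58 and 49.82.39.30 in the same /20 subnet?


Mask: 255.255.240.0
71.142.120.58 AND mask = 71.142.112.0
49.82.39.30 AND mask = 49.82.32.0
No, different subnets (71.142.112.0 vs 49.82.32.0)


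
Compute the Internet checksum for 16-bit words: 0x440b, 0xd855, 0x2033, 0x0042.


Sum all words (with carry folding):
+ 0x440b = 0x440b
+ 0xd855 = 0x1c61
+ 0x2033 = 0x3c94
+ 0x0042 = 0x3cd6
One's complement: ~0x3cd6
Checksum = 0xc329


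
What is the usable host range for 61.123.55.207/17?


Network: 61.123.0.0
Broadcast: 61.123.127.255
First usable = network + 1
Last usable = broadcast - 1
Range: 61.123.0.1 to 61.123.127.254


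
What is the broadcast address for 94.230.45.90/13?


Network: 94.224.0.0/13
Host bits = 19
Set all host bits to 1:
Broadcast: 94.231.255.255


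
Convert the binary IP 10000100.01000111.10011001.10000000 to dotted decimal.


10000100 = 132
01000111 = 71
10011001 = 153
10000000 = 128
IP: 132.71.153.128


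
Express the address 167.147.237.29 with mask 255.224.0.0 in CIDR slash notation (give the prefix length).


Binary: 11111111.11100000.00000000.00000000
Count leading 1s
Prefix: /11


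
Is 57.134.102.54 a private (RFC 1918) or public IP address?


RFC 1918 private ranges:
  10.0.0.0/8 (10.0.0.0 - 10.255.255.255)
  172.16.0.0/12 (172.16.0.0 - 172.31.255.255)
  192.168.0.0/16 (192.168.0.0 - 192.168.255.255)
Public (not in any RFC 1918 range)


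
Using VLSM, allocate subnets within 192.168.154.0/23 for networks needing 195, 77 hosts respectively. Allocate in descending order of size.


195 hosts -> /24 (254 usable): 192.168.154.0/24
77 hosts -> /25 (126 usable): 192.168.155.0/25
Allocation: 192.168.154.0/24 (195 hosts, 254 usable); 192.168.155.0/25 (77 hosts, 126 usable)


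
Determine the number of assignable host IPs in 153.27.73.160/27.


Host bits = 32 - 27 = 5
Total addresses = 2^5 = 32
Usable = total - 2 (network and broadcast)
Usable hosts: 30


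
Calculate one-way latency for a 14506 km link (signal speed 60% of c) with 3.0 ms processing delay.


Speed = 0.6 * 3e5 km/s = 180000 km/s
Propagation delay = 14506 / 180000 = 0.0806 s = 80.5889 ms
Processing delay = 3.0 ms
Total one-way latency = 83.5889 ms


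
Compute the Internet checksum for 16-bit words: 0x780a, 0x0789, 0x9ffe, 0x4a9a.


Sum all words (with carry folding):
+ 0x780a = 0x780a
+ 0x0789 = 0x7f93
+ 0x9ffe = 0x1f92
+ 0x4a9a = 0x6a2c
One's complement: ~0x6a2c
Checksum = 0x95d3


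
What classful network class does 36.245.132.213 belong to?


First octet: 36
Binary: 00100100
0xxxxxxx -> Class A (1-126)
Class A, default mask 255.0.0.0 (/8)


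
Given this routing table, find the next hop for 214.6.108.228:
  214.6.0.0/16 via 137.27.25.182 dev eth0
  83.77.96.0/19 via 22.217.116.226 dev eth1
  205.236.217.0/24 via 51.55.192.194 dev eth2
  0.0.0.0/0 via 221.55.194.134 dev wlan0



Longest prefix match for 214.6.108.228:
  /16 214.6.0.0: MATCH
  /19 83.77.96.0: no
  /24 205.236.217.0: no
  /0 0.0.0.0: MATCH
Selected: next-hop 137.27.25.182 via eth0 (matched /16)


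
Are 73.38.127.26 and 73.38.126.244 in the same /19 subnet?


Mask: 255.255.224.0
73.38.127.26 AND mask = 73.38.96.0
73.38.126.244 AND mask = 73.38.96.0
Yes, same subnet (73.38.96.0)


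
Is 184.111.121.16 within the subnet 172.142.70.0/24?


Subnet network: 172.142.70.0
Test IP AND mask: 184.111.121.0
No, 184.111.121.16 is not in 172.142.70.0/24


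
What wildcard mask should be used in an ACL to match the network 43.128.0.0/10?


Subnet mask: 255.192.0.0
Wildcard = 255.255.255.255 - subnet mask
255 - 255 = 0
255 - 192 = 63
255 - 0 = 255
255 - 0 = 255
Wildcard: 0.63.255.255


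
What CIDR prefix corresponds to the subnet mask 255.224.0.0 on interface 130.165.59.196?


Binary: 11111111.11100000.00000000.00000000
Count leading 1s
Prefix: /11


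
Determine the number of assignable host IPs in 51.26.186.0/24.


Host bits = 32 - 24 = 8
Total addresses = 2^8 = 256
Usable = total - 2 (network and broadcast)
Usable hosts: 254


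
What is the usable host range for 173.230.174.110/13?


Network: 173.224.0.0
Broadcast: 173.231.255.255
First usable = network + 1
Last usable = broadcast - 1
Range: 173.224.0.1 to 173.231.255.254


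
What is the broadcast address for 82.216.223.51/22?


Network: 82.216.220.0/22
Host bits = 10
Set all host bits to 1:
Broadcast: 82.216.223.255


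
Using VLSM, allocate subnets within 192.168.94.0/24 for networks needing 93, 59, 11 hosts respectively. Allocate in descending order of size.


93 hosts -> /25 (126 usable): 192.168.94.0/25
59 hosts -> /26 (62 usable): 192.168.94.128/26
11 hosts -> /28 (14 usable): 192.168.94.192/28
Allocation: 192.168.94.0/25 (93 hosts, 126 usable); 192.168.94.128/26 (59 hosts, 62 usable); 192.168.94.192/28 (11 hosts, 14 usable)


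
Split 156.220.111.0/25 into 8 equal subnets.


New prefix = 25 + 3 = 28
Each subnet has 16 addresses
  156.220.111.0/28
  156.220.111.16/28
  156.220.111.32/28
  156.220.111.48/28
  156.220.111.64/28
  156.220.111.80/28
  156.220.111.96/28
  156.220.111.112/28
Subnets: 156.220.111.0/28, 156.220.111.16/28, 156.220.111.32/28, 156.220.111.48/28, 156.220.111.64/28, 156.220.111.80/28, 156.220.111.96/28, 156.220.111.112/28


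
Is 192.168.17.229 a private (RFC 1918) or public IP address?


RFC 1918 private ranges:
  10.0.0.0/8 (10.0.0.0 - 10.255.255.255)
  172.16.0.0/12 (172.16.0.0 - 172.31.255.255)
  192.168.0.0/16 (192.168.0.0 - 192.168.255.255)
Private (in 192.168.0.0/16)


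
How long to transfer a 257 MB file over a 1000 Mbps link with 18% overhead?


Effective throughput = 1000 * (1 - 18/100) = 820.0 Mbps
File size in Mb = 257 * 8 = 2056 Mb
Time = 2056 / 820.0
Time = 2.5073 seconds


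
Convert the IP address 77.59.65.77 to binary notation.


77 = 01001101
59 = 00111011
65 = 01000001
77 = 01001101
Binary: 01001101.00111011.01000001.01001101


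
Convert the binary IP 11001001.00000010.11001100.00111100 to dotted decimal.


11001001 = 201
00000010 = 2
11001100 = 204
00111100 = 60
IP: 201.2.204.60


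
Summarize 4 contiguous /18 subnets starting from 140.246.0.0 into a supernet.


Original prefix: /18
Number of subnets: 4 = 2^2
New prefix = 18 - 2 = 16
Supernet: 140.246.0.0/16


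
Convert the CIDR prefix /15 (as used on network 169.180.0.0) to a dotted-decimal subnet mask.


/15 means 15 network bits, 17 host bits
Binary: 11111111111111100000000000000000
Mask: 255.254.0.0


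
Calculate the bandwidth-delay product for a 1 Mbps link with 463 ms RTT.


BDP = bandwidth * RTT
= 1 Mbps * 463 ms
= 1 * 1e6 * 463 / 1000 bits
= 463000 bits
= 57875 bytes
= 56.5186 KB
BDP = 463000 bits (57875 bytes)


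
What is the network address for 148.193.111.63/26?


IP:   10010100.11000001.01101111.00111111
Mask: 11111111.11111111.11111111.11000000
AND operation:
Net:  10010100.11000001.01101111.00000000
Network: 148.193.111.0/26


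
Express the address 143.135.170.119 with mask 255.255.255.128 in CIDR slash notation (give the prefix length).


Binary: 11111111.11111111.11111111.10000000
Count leading 1s
Prefix: /25


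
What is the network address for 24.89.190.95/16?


IP:   00011000.01011001.10111110.01011111
Mask: 11111111.11111111.00000000.00000000
AND operation:
Net:  00011000.01011001.00000000.00000000
Network: 24.89.0.0/16


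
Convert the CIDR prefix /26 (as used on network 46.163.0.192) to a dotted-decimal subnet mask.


/26 means 26 network bits, 6 host bits
Binary: 11111111111111111111111111000000
Mask: 255.255.255.192


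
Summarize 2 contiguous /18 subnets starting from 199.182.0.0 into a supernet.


Original prefix: /18
Number of subnets: 2 = 2^1
New prefix = 18 - 1 = 17
Supernet: 199.182.0.0/17


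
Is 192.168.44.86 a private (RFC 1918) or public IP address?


RFC 1918 private ranges:
  10.0.0.0/8 (10.0.0.0 - 10.255.255.255)
  172.16.0.0/12 (172.16.0.0 - 172.31.255.255)
  192.168.0.0/16 (192.168.0.0 - 192.168.255.255)
Private (in 192.168.0.0/16)


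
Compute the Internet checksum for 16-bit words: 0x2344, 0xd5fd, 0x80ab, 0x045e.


Sum all words (with carry folding):
+ 0x2344 = 0x2344
+ 0xd5fd = 0xf941
+ 0x80ab = 0x79ed
+ 0x045e = 0x7e4b
One's complement: ~0x7e4b
Checksum = 0x81b4


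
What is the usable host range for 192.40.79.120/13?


Network: 192.40.0.0
Broadcast: 192.47.255.255
First usable = network + 1
Last usable = broadcast - 1
Range: 192.40.0.1 to 192.47.255.254


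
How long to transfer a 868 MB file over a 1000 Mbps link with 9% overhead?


Effective throughput = 1000 * (1 - 9/100) = 910 Mbps
File size in Mb = 868 * 8 = 6944 Mb
Time = 6944 / 910
Time = 7.6308 seconds


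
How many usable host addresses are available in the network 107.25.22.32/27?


Host bits = 32 - 27 = 5
Total addresses = 2^5 = 32
Usable = total - 2 (network and broadcast)
Usable hosts: 30


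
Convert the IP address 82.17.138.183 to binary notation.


82 = 01010010
17 = 00010001
138 = 10001010
183 = 10110111
Binary: 01010010.00010001.10001010.10110111


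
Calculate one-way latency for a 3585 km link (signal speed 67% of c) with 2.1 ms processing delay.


Speed = 0.67 * 3e5 km/s = 201000 km/s
Propagation delay = 3585 / 201000 = 0.0178 s = 17.8358 ms
Processing delay = 2.1 ms
Total one-way latency = 19.9358 ms


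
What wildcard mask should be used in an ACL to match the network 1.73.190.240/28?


Subnet mask: 255.255.255.240
Wildcard = 255.255.255.255 - subnet mask
255 - 255 = 0
255 - 255 = 0
255 - 255 = 0
255 - 240 = 15
Wildcard: 0.0.0.15


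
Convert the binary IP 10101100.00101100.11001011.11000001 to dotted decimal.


10101100 = 172
00101100 = 44
11001011 = 203
11000001 = 193
IP: 172.44.203.193


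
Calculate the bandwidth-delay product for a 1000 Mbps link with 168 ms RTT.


BDP = bandwidth * RTT
= 1000 Mbps * 168 ms
= 1000 * 1e6 * 168 / 1000 bits
= 168000000 bits
= 21000000 bytes
= 20507.8125 KB
BDP = 168000000 bits (21000000 bytes)


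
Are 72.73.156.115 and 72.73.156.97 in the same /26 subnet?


Mask: 255.255.255.192
72.73.156.115 AND mask = 72.73.156.64
72.73.156.97 AND mask = 72.73.156.64
Yes, same subnet (72.73.156.64)


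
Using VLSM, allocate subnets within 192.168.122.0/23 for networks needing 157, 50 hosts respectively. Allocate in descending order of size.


157 hosts -> /24 (254 usable): 192.168.122.0/24
50 hosts -> /26 (62 usable): 192.168.123.0/26
Allocation: 192.168.122.0/24 (157 hosts, 254 usable); 192.168.123.0/26 (50 hosts, 62 usable)


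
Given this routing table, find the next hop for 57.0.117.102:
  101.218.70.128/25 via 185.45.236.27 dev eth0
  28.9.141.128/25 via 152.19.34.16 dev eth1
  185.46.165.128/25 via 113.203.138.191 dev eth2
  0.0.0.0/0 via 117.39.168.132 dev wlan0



Longest prefix match for 57.0.117.102:
  /25 101.218.70.128: no
  /25 28.9.141.128: no
  /25 185.46.165.128: no
  /0 0.0.0.0: MATCH
Selected: next-hop 117.39.168.132 via wlan0 (matched /0)


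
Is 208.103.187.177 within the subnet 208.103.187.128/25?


Subnet network: 208.103.187.128
Test IP AND mask: 208.103.187.128
Yes, 208.103.187.177 is in 208.103.187.128/25


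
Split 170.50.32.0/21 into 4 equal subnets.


New prefix = 21 + 2 = 23
Each subnet has 512 addresses
  170.50.32.0/23
  170.50.34.0/23
  170.50.36.0/23
  170.50.38.0/23
Subnets: 170.50.32.0/23, 170.50.34.0/23, 170.50.36.0/23, 170.50.38.0/23


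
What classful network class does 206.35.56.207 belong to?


First octet: 206
Binary: 11001110
110xxxxx -> Class C (192-223)
Class C, default mask 255.255.255.0 (/24)


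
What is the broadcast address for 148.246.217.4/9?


Network: 148.128.0.0/9
Host bits = 23
Set all host bits to 1:
Broadcast: 148.255.255.255


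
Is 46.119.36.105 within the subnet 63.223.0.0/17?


Subnet network: 63.223.0.0
Test IP AND mask: 46.119.0.0
No, 46.119.36.105 is not in 63.223.0.0/17


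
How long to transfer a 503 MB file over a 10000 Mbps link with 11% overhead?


Effective throughput = 10000 * (1 - 11/100) = 8900 Mbps
File size in Mb = 503 * 8 = 4024 Mb
Time = 4024 / 8900
Time = 0.4521 seconds


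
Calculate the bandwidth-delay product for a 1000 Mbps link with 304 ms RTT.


BDP = bandwidth * RTT
= 1000 Mbps * 304 ms
= 1000 * 1e6 * 304 / 1000 bits
= 304000000 bits
= 38000000 bytes
= 37109.375 KB
BDP = 304000000 bits (38000000 bytes)


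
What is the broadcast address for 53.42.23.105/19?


Network: 53.42.0.0/19
Host bits = 13
Set all host bits to 1:
Broadcast: 53.42.31.255


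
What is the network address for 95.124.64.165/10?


IP:   01011111.01111100.01000000.10100101
Mask: 11111111.11000000.00000000.00000000
AND operation:
Net:  01011111.01000000.00000000.00000000
Network: 95.64.0.0/10


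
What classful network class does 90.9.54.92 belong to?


First octet: 90
Binary: 01011010
0xxxxxxx -> Class A (1-126)
Class A, default mask 255.0.0.0 (/8)


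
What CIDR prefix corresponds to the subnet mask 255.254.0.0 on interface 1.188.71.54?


Binary: 11111111.11111110.00000000.00000000
Count leading 1s
Prefix: /15


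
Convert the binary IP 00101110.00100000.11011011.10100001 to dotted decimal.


00101110 = 46
00100000 = 32
11011011 = 219
10100001 = 161
IP: 46.32.219.161


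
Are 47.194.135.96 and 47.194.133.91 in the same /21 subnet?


Mask: 255.255.248.0
47.194.135.96 AND mask = 47.194.128.0
47.194.133.91 AND mask = 47.194.128.0
Yes, same subnet (47.194.128.0)


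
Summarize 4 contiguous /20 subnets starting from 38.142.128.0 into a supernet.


Original prefix: /20
Number of subnets: 4 = 2^2
New prefix = 20 - 2 = 18
Supernet: 38.142.128.0/18


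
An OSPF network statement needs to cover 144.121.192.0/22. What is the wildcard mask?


Subnet mask: 255.255.252.0
Wildcard = 255.255.255.255 - subnet mask
255 - 255 = 0
255 - 255 = 0
255 - 252 = 3
255 - 0 = 255
Wildcard: 0.0.3.255


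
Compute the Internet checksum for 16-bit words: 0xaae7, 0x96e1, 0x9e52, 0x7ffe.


Sum all words (with carry folding):
+ 0xaae7 = 0xaae7
+ 0x96e1 = 0x41c9
+ 0x9e52 = 0xe01b
+ 0x7ffe = 0x601a
One's complement: ~0x601a
Checksum = 0x9fe5
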